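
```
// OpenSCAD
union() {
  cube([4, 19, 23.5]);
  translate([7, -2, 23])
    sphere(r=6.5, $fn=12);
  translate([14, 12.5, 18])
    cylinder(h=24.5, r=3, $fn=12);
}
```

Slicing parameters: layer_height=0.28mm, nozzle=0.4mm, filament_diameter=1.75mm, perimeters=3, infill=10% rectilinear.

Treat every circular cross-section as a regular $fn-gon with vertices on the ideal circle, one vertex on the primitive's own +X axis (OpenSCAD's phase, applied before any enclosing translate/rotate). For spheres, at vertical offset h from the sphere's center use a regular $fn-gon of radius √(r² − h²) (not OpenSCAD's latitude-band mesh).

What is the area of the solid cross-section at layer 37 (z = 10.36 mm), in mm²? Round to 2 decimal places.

76.00 mm²

At z = 10.36 mm: the 4×19 cube contributes its full rectangle (area 76.00 mm²); the sphere at (7, -2) does not reach this height (|z−center|=12.640 > r=6.5); the cylinder at (14, 12.5) is absent (z outside [18, 42.5]); Combining (union): only the 4×19 cube is present, so the union is just that shape — area = 76.00 mm². Overall, the cross-section is a single solid region. Net area = 76.00 mm².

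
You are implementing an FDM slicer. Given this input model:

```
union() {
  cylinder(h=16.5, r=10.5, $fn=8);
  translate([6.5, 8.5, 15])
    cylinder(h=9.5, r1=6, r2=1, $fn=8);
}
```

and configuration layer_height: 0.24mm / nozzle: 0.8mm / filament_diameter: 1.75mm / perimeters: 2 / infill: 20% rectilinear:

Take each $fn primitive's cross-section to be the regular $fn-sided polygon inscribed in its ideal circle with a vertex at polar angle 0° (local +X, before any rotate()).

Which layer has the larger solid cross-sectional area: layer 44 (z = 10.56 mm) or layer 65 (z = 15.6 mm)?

Layer 44 (z = 10.56): the cylinder: section is a regular 8-gon, circumradius r=10.5 (area = (8/2)·10.500²·sin(360°/8) = 311.83 mm²); the cone at (6.5, 8.5) is not intersected at this z (z outside [15, 24.5]); Merging all regions: only the r=10.5 cylinder is present, so the union is just that shape — area = 311.83 mm². So its area = 311.83 mm². Layer 65 (z = 15.6): the cylinder: section is a regular 8-gon, circumradius r=10.5 (area = (8/2)·10.500²·sin(360°/8) = 311.83 mm²); the cone at (6.5, 8.5) contributes a regular 8-gon of circumradius 5.684 (interpolated between r1=6 and r2=1 at t=0.063) (area = (8/2)·5.684²·sin(360°/8) = 91.39 mm²); Merging all regions: the regions partially overlap — summed areas 403.22 mm² minus the doubly-counted overlap 32.53 mm² gives 370.69 mm² — area = 370.69 mm². So its area = 370.69 mm². Layer 65 is larger (370.69 vs 311.83 mm²).

layer 65 (z = 15.6 mm)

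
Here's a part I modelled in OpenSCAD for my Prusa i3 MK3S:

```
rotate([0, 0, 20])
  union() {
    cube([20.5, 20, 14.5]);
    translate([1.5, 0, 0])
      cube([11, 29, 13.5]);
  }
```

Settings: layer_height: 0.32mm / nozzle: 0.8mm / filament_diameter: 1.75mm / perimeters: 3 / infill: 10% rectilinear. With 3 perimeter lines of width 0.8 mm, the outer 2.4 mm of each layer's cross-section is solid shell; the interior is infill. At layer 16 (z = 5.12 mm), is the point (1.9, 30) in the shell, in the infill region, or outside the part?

shell

At z = 5.12 mm: the cube (footprint 20.5×20) is included at this height; the 11×29 cube at (1.5, 0) contributes its full rectangle; Combining (union): the regions partially overlap (shared area 220.00 mm²), so overlapping operands fuse into one piece — 1 connected region; (whole slice rotated 20° about Z — lengths, areas and connectivity unchanged). Overall, the cross-section is a single solid region. Undo the 20° rotation: the query point maps to (12.046, 27.541) in the un-rotated model frame. The nearest boundary edge runs (12.50, 29.00)→(12.50, 20.00); distance from the point to it = 0.45 mm. The point is inside the cross-section, 0.45 mm from the nearest boundary — within the 2.4 mm shell band (3 × 0.8).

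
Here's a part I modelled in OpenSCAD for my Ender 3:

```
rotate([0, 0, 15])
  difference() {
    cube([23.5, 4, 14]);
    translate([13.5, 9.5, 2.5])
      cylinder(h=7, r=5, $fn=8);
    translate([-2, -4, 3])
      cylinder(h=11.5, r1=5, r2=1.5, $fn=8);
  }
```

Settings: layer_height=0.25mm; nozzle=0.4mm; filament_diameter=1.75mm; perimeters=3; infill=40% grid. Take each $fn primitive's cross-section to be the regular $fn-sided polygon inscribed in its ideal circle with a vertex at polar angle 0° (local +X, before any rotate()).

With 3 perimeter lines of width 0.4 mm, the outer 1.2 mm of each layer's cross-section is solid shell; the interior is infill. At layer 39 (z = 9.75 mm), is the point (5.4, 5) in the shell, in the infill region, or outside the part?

At z = 9.75 mm: the 23.5×4 cube contributes its full rectangle; the cylinder at (13.5, 9.5) does not reach this height (z outside [2.5, 9.5]); the cone at (-2, -4) contributes a regular 8-gon of circumradius 2.946 (interpolated between r1=5 and r2=1.5 at t=0.587); Subtracting the remaining from the first: starting from the 23.5×4 cube, the cone at (-2, -4) misses the remaining region (no effect) — 1 connected region; (rotated 15° about Z; rotation is an isometry so areas/perimeters/island counts are preserved). Overall, the cross-section is a single solid region. Undo the 15° rotation: the query point maps to (6.510, 3.432) in the un-rotated model frame. The nearest boundary edge runs (0.00, 4.00)→(23.50, 4.00); distance from the point to it = 0.57 mm. The point is inside the cross-section, 0.57 mm from the nearest boundary — within the 1.2 mm shell band (3 × 0.4).

shell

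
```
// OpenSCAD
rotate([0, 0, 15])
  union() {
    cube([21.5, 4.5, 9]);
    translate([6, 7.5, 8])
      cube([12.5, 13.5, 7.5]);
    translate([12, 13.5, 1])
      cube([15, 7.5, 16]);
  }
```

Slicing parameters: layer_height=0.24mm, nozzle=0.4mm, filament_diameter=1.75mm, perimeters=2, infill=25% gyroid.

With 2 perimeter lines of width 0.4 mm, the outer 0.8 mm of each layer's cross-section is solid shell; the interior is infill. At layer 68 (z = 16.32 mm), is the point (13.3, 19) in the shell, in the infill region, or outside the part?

infill

At z = 16.32 mm: the cube is not intersected at this z (z outside [0, 9]); the cube at (6, 7.5) is absent (z outside [8, 15.5]); the cube at (12, 13.5) is present — its section is the full 15×7.5 rectangle; Merging all regions: only the 15×7.5 cube at (12, 13.5) is present, so the union is just that shape — 1 connected region; (rotated 15° about Z; rotation is an isometry so areas/perimeters/island counts are preserved). Overall, the cross-section is a single solid region. Undo the 15° rotation: the query point maps to (17.764, 14.910) in the un-rotated model frame. The nearest boundary edge runs (12.00, 13.50)→(27.00, 13.50); distance from the point to it = 1.41 mm. The point is inside the cross-section and 1.41 mm from the nearest boundary — more than the 0.8 mm shell width (2 × 0.4), so it's in the infill interior.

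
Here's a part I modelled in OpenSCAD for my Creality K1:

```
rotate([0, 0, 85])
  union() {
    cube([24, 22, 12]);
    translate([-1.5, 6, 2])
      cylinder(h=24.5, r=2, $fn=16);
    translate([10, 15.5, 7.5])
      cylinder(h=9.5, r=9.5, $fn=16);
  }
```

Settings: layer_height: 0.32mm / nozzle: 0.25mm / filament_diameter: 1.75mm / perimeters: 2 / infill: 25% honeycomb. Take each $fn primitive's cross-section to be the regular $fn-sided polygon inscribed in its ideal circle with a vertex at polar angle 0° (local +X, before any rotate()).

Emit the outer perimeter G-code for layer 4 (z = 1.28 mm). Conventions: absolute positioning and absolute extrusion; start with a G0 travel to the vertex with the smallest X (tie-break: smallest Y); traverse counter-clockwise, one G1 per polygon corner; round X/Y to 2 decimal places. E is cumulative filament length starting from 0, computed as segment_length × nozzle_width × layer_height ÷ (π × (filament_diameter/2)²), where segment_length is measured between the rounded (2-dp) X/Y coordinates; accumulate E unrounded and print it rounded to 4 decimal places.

G0 X-21.92 Y1.92 Z1.28
G1 X0.00 Y0.00 E0.7319
G1 X2.09 Y23.91 E1.5301
G1 X-19.82 Y25.83 E2.2617
G1 X-21.92 Y1.92 E3.0600

At z = 1.28 mm: the cube (footprint 24×22) is included at this height; the cylinder at (-1.5, 6) is not intersected at this z (z outside [2, 26.5]); the cylinder at (10, 15.5) does not reach this height (z outside [7.5, 17]); Combining (union): only the 24×22 cube is present, so the union is just that shape — 1 connected region; (whole slice rotated 85° about Z — lengths, areas and connectivity unchanged). The outline is a single polygon with 4 vertices. Extrusion per mm of travel: 0.25 × 0.32 / (π × 0.875²) = 0.033260. Accumulating E over each segment gives final E = 3.0600.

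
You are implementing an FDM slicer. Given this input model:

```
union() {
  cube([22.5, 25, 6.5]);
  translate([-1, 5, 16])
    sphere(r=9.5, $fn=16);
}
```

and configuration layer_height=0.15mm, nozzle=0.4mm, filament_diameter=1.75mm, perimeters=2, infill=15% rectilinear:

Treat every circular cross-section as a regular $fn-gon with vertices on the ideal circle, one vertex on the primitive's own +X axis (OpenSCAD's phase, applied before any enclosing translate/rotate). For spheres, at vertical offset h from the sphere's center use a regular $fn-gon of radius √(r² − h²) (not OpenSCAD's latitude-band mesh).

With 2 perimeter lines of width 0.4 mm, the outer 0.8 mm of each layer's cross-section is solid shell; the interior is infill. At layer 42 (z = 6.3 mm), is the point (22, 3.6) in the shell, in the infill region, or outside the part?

At z = 6.3 mm: the cube (footprint 22.5×25) is included at this height; the sphere at (-1, 5) does not reach this height (|z−center|=9.700 > r=9.5); Taking the union: only the 22.5×25 cube is present, so the union is just that shape — 1 connected region. Overall, the cross-section is a single solid region. The nearest boundary edge runs (22.50, 0.00)→(22.50, 25.00); distance from the point to it = 0.50 mm. The point is inside the cross-section, 0.50 mm from the nearest boundary — within the 0.8 mm shell band (2 × 0.4).

shell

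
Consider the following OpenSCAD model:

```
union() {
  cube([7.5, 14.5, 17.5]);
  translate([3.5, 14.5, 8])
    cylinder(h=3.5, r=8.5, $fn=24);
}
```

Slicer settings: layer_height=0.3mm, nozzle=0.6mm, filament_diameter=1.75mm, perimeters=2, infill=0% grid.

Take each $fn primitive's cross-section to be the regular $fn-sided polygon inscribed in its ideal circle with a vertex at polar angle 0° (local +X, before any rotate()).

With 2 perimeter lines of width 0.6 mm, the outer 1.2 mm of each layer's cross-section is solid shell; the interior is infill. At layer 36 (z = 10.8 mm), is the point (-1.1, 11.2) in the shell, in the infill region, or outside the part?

At z = 10.8 mm: the 7.5×14.5 cube contributes its full rectangle; the r=8.5 cylinder at (3.5, 14.5) contributes a regular 24-gon of circumradius 8.5; Taking the union: the regions partially overlap (shared area 61.19 mm²), so overlapping operands fuse into one piece — 1 connected region. Overall, the cross-section is a single solid region. The nearest boundary edge runs (-2.51, 8.49)→(-3.86, 10.25); distance from the point to it = 2.77 mm. The point is inside the cross-section and 2.77 mm from the nearest boundary — more than the 1.2 mm shell width (2 × 0.6), so it's in the infill interior.

infill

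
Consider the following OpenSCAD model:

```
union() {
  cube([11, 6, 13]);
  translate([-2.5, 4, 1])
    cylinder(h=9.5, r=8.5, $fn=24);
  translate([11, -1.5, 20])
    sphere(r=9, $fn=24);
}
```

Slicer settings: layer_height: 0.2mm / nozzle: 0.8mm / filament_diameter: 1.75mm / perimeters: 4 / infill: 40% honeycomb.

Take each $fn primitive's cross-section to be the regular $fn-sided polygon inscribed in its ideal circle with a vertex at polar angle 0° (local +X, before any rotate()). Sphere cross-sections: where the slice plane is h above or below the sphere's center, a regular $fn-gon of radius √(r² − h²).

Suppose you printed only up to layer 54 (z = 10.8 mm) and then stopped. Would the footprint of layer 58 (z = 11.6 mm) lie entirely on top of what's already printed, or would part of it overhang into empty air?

part overhangs

Compare the two slices. At z = 10.8: the 11×6 cube contributes its full rectangle (area 66.00 mm²); the cylinder at (-2.5, 4) does not reach this height (z outside [1, 10.5]); the sphere at (11, -1.5) is not intersected at this z (|z−center|=9.200 > r=9); Merging all regions: only the 11×6 cube is present, so the union is just that shape — area = 66.00 mm². At z = 11.6: the cube is present — its section is the full 11×6 rectangle (area 66.00 mm²); the cylinder at (-2.5, 4) does not reach this height (z outside [1, 10.5]); the r=9 sphere at (11, -1.5) slices to a regular 24-gon of circumradius 3.231 (√(r²−h²) with h=8.4 from center) (area = (24/2)·3.231²·sin(360°/24) = 32.42 mm²); Combining (union): the regions partially overlap — summed areas 98.42 mm² minus the doubly-counted overlap 3.47 mm² gives 94.95 mm² — area = 94.95 mm². Checking containment: at z = 11.6 the cross-section extends beyond the z = 10.8 cross-section by about 28.95 mm².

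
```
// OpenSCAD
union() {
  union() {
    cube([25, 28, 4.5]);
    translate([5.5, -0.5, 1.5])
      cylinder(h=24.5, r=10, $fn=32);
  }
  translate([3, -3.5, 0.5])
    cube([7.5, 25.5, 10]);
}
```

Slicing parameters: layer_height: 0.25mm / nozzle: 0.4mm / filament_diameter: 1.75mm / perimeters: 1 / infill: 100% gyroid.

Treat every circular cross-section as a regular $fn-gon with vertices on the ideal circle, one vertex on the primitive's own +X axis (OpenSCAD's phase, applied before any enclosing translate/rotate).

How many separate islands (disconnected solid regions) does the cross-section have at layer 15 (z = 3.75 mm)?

1

At z = 3.75 mm: the cube (footprint 25×28) is included at this height; the r=10 cylinder at (5.5, -0.5) contributes a regular 32-gon of circumradius 10; Taking the union: the regions partially overlap (shared area 122.19 mm²), so overlapping operands fuse into one piece — 1 connected region; the cube at (3, -3.5) is present — its section is the full 7.5×25.5 rectangle; Taking the union: the 7.5×25.5 cube at (3, -3.5) lies entirely inside that combined region, so the union is just that combined region — 1 connected region. Overall, the cross-section is a single solid region. Island count = 1.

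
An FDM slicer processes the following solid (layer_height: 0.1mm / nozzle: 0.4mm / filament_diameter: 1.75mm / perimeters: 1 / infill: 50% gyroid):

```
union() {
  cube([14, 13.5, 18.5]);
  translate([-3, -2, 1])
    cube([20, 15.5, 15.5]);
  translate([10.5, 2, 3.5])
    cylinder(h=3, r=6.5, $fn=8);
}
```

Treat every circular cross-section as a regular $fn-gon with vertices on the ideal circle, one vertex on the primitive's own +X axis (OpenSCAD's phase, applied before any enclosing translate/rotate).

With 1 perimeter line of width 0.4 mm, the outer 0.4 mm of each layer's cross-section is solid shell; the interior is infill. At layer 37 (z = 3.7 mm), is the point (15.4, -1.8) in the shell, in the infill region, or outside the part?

At z = 3.7 mm: the 14×13.5 cube contributes its full rectangle; the 20×15.5 cube at (-3, -2) contributes its full rectangle; the r=6.5 cylinder at (10.5, 2) contributes a regular 8-gon of circumradius 6.5; Merging all regions: the regions partially overlap (shared area 294.12 mm²), so overlapping operands fuse into one piece — 1 connected region. Overall, the cross-section is a single solid region. The nearest boundary edge runs (17.00, -2.00)→(15.34, -2.00); distance from the point to it = 0.20 mm. The point is inside the cross-section, 0.20 mm from the nearest boundary — within the 0.4 mm shell band (1 × 0.4).

shell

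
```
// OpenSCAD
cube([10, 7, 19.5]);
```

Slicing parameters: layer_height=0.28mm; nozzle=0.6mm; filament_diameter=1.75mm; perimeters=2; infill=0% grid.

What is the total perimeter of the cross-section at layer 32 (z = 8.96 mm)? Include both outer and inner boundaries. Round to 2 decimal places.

At z = 8.96 mm: the cube is present — its section is the full 10×7 rectangle (perimeter 34.00 mm). Overall, the cross-section is a single solid region. Total boundary length (outer) = 34.00 mm.

34.00 mm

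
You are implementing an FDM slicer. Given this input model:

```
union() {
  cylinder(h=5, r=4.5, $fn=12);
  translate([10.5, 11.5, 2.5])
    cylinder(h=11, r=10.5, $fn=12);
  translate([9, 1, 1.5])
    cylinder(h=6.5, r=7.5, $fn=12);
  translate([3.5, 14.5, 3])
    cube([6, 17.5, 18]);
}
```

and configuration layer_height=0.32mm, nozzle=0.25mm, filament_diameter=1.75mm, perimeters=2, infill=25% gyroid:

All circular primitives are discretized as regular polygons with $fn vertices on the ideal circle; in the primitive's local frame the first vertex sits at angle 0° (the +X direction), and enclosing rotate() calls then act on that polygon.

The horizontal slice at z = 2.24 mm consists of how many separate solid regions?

1

At z = 2.24 mm: the r=4.5 cylinder gives a regular 12-gon of circumradius 4.5 (constant along its height); the cylinder at (10.5, 11.5) does not reach this height (z outside [2.5, 13.5]); the r=7.5 cylinder at (9, 1) contributes a regular 12-gon of circumradius 7.5; the cube at (3.5, 14.5) is absent (z outside [3, 21]); Merging all regions: the regions partially overlap (shared area 13.00 mm²), so overlapping operands fuse into one piece — 1 connected region. The result has 1 disconnected region.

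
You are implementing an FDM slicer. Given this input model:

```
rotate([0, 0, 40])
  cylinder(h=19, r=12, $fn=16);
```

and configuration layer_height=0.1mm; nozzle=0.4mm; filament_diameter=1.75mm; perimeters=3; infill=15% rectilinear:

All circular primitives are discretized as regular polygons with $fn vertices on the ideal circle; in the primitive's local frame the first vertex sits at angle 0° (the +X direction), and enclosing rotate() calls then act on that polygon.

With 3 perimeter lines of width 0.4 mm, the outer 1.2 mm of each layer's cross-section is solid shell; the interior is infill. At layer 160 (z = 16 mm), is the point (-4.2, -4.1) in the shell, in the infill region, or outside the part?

At z = 16 mm: the cylinder: section is a regular 16-gon, circumradius r=12; (whole slice rotated 40° about Z — lengths, areas and connectivity unchanged). Overall, the cross-section is a single solid region. Undo the 40° rotation: the query point maps to (-5.853, -0.441) in the un-rotated model frame. The nearest boundary edge runs (-12.00, 0.00)→(-11.09, -4.59); distance from the point to it = 5.94 mm. The point is inside the cross-section and 5.94 mm from the nearest boundary — more than the 1.2 mm shell width (3 × 0.4), so it's in the infill interior.

infill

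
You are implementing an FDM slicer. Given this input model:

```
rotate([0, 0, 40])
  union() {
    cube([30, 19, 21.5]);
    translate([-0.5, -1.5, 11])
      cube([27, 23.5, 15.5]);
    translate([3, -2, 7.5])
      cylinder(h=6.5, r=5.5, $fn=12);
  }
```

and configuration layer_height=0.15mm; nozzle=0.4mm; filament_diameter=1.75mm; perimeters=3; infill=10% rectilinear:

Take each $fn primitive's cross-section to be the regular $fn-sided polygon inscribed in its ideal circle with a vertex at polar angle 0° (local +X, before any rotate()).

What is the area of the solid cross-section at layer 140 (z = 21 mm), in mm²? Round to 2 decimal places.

At z = 21 mm: the cube (footprint 30×19) is included at this height (area 570.00 mm²); the cube at (-0.5, -1.5) is present — its section is the full 27×23.5 rectangle (area 634.50 mm²); the cylinder at (3, -2) is not intersected at this z (z outside [7.5, 14]); Combining (union): the regions partially overlap — summed areas 1204.50 mm² minus the doubly-counted overlap 503.50 mm² gives 701.00 mm² — area = 701.00 mm²; (rotated 40° about Z; rotation is an isometry so areas/perimeters/island counts are preserved). Overall, the cross-section is a single solid region. Net area = 701.00 mm².

701.00 mm²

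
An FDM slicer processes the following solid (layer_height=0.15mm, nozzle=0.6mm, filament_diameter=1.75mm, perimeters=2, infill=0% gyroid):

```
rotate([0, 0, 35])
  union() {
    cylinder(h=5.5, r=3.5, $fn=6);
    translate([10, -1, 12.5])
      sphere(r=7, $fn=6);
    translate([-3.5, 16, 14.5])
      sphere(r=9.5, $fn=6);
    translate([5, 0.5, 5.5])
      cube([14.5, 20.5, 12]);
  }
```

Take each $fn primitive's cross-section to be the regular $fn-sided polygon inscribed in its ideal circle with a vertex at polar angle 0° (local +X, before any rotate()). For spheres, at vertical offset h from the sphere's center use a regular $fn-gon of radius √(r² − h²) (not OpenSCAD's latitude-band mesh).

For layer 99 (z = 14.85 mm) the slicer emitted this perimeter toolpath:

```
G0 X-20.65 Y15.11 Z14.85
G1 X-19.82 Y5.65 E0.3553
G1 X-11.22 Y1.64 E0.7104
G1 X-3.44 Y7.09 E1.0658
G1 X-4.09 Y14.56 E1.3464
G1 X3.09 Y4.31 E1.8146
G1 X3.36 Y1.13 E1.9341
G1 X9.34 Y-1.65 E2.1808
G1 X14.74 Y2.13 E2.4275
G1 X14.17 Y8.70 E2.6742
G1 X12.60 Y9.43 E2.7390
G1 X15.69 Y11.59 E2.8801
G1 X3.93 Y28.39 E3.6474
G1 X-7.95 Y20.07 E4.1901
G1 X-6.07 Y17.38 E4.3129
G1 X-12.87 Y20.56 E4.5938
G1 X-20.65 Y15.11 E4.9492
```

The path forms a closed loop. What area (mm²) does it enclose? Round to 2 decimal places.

Apply the shoelace formula to the sequence of (X, Y) vertices; enclosed area = 605.22 mm².

605.22 mm²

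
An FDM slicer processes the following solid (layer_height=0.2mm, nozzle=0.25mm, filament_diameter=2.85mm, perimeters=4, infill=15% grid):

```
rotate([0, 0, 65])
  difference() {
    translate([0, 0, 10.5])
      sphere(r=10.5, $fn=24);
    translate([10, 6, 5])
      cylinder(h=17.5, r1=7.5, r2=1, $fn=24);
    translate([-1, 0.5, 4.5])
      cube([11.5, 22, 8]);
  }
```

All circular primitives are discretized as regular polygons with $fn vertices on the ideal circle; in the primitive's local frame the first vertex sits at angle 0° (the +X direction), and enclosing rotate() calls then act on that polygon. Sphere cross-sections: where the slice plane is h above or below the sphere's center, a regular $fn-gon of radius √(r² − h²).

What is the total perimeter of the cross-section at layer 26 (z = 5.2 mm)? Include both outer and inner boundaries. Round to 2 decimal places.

At z = 5.2 mm: the sphere: section is a regular 24-gon, circumradius = √(r²−h²) = √(10.5²−5.3²) = 9.064 (perimeter = 2·24·9.064·sin(180°/24) = 56.79 mm); the cone at (10, 6) contributes a regular 24-gon of circumradius 7.426 (interpolated between r1=7.5 and r2=1 at t=0.011) (perimeter = 2·24·7.426·sin(180°/24) = 46.52 mm); the 11.5×22 cube at (-1, 0.5) contributes its full rectangle (perimeter 67.00 mm); Taking the first minus the rest: starting from the r=10.5 sphere, the cone at (10, 6) partially overlaps it — only the 37.29 mm² overlap (of its 171.26 mm²) is removed, clipping the outline; the 11.5×22 cube at (-1, 0.5) partially overlaps it — only the 34.97 mm² overlap (of its 253.00 mm²) is removed, clipping the outline — boundary = 59.09 mm; (whole slice rotated 65° about Z — lengths, areas and connectivity unchanged). Overall, the cross-section is a single solid region. Total boundary length (outer) = 59.09 mm.

59.09 mm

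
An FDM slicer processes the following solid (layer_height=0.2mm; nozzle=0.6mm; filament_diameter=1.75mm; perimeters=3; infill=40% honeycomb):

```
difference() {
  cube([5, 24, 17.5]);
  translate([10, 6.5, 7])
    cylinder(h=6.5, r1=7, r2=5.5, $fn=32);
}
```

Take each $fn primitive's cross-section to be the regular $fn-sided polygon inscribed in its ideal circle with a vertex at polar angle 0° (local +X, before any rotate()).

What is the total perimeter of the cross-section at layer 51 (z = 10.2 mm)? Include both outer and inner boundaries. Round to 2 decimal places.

58.56 mm

At z = 10.2 mm: the 5×24 cube contributes its full rectangle (perimeter 58.00 mm); the cone at (10, 6.5): at t=0.492 of its height the radius interpolates to r₁+(r₂−r₁)t = 6.262, giving a regular 32-gon of that circumradius (perimeter = 2·32·6.262·sin(180°/32) = 39.28 mm); Taking the first minus the rest: starting from the 5×24 cube, the cone at (10, 6.5) partially overlaps it — only the 6.32 mm² overlap (of its 122.38 mm²) is removed, clipping the outline — boundary = 58.56 mm. Overall, the cross-section is a single solid region. Total boundary length (outer) = 58.56 mm.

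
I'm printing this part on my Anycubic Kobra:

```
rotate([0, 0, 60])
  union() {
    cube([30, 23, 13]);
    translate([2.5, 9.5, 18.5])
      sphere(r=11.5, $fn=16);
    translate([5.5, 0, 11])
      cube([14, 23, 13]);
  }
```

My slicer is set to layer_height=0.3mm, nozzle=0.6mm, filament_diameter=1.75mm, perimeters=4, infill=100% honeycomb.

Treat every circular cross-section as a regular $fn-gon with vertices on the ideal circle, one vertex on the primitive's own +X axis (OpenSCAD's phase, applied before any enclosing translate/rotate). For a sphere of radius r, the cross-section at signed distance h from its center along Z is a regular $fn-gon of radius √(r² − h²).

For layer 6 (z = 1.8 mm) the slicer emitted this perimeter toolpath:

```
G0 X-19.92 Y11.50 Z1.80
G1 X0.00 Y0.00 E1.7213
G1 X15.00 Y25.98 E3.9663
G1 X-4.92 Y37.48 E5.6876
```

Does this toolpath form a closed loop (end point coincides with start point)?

no

Start point (G0): (-19.92, 11.50). End point (last G1): the path does not return to the start — open.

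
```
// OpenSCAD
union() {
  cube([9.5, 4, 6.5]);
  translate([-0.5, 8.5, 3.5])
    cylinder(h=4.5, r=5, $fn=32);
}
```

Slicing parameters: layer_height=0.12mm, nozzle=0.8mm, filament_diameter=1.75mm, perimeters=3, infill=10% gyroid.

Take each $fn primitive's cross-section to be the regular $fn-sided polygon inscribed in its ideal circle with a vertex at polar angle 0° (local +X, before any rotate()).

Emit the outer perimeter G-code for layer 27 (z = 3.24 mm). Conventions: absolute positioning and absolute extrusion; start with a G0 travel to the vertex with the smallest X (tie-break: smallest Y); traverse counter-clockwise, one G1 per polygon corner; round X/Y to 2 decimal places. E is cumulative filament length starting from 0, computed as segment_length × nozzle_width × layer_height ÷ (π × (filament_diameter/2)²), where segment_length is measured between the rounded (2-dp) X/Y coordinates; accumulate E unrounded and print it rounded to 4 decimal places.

G0 X0.00 Y0.00 Z3.24
G1 X9.50 Y0.00 E0.3792
G1 X9.50 Y4.00 E0.5388
G1 X0.00 Y4.00 E0.9180
G1 X0.00 Y0.00 E1.0776

At z = 3.24 mm: the cube (footprint 9.5×4) is included at this height; the cylinder at (-0.5, 8.5) is not intersected at this z (z outside [3.5, 8]); Combining (union): only the 9.5×4 cube is present, so the union is just that shape — 1 connected region. The outline is a single polygon with 4 vertices. Extrusion per mm of travel: 0.8 × 0.12 / (π × 0.875²) = 0.039912. Accumulating E over each segment gives final E = 1.0776.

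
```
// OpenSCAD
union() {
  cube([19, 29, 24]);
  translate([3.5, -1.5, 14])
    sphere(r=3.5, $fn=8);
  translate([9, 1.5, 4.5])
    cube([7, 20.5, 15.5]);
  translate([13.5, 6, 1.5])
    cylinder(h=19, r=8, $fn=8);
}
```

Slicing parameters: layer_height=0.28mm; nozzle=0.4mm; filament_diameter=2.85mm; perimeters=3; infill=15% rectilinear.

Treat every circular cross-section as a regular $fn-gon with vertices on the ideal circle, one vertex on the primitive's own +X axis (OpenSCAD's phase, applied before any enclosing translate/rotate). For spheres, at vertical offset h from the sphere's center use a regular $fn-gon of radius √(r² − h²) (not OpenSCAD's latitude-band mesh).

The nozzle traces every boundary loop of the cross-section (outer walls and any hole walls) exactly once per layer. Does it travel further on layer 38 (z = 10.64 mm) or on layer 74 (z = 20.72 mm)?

Layer 38 (z = 10.64): the cube (footprint 19×29) is included at this height (perimeter 96.00 mm); the sphere at (3.5, -1.5): section is a regular 8-gon, circumradius = √(r²−h²) = √(3.5²−3.36²) = 0.980 (perimeter = 2·8·0.980·sin(180°/8) = 6.00 mm); the cube at (9, 1.5) is present — its section is the full 7×20.5 rectangle (perimeter 55.00 mm); the r=8 cylinder at (13.5, 6) gives a regular 8-gon of circumradius 8 (constant along its height) (perimeter = 2·8·8.000·sin(180°/8) = 48.98 mm); Combining (union): the regions partially overlap (shared area 299.82 mm²), so the edge portions inside another operand are dropped and the merged outline is re-measured after clipping — boundary = 103.94 mm. So its perimeter = 103.94 mm. Layer 74 (z = 20.72): the cube is present — its section is the full 19×29 rectangle (perimeter 96.00 mm); the sphere at (3.5, -1.5) does not reach this height (|z−center|=6.720 > r=3.5); the cube at (9, 1.5) does not reach this height (z outside [4.5, 20]); the cylinder at (13.5, 6) is not intersected at this z (z outside [1.5, 20.5]); Merging all regions: only the 19×29 cube is present, so the union is just that shape — boundary = 96.00 mm. So its perimeter = 96.00 mm. Layer 38 is larger (103.94 vs 96.00 mm).

layer 38 (z = 10.64 mm)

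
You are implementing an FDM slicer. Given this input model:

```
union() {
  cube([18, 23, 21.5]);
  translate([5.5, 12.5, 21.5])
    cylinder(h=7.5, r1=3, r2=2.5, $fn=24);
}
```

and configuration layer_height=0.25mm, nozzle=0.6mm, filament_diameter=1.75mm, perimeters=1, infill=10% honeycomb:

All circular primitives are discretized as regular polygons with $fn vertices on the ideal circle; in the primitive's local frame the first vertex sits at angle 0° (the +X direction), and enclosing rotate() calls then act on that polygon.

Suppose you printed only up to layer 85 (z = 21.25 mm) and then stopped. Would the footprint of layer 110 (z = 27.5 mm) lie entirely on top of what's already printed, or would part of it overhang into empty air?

entirely on top

Compare the two slices. At z = 21.25: the 18×23 cube contributes its full rectangle (area 414.00 mm²); the cone at (5.5, 12.5) is absent (z outside [21.5, 29]); Taking the union: only the 18×23 cube is present, so the union is just that shape — area = 414.00 mm². At z = 27.5: the cube is absent (z outside [0, 21.5]); the cone at (5.5, 12.5) (r1=3→r2=2.5) has section circumradius 2.600 here — a regular 24-gon (area = (24/2)·2.600²·sin(360°/24) = 21.00 mm²); Merging all regions: only the cone at (5.5, 12.5) is present, so the union is just that shape — area = 21.00 mm². Checking containment: the cross-section at z = 27.5 is a subset of the cross-section at z = 21.25.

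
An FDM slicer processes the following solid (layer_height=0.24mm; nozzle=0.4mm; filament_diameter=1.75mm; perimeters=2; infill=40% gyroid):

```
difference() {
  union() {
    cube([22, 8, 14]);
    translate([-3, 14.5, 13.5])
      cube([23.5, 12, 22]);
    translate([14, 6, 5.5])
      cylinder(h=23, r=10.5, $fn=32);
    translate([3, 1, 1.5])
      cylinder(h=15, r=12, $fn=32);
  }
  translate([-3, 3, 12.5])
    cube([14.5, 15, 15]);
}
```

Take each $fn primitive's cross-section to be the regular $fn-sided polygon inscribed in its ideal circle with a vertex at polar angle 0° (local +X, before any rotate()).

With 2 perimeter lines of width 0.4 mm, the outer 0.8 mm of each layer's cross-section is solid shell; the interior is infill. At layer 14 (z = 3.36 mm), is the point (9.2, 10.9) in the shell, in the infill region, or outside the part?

shell

At z = 3.36 mm: the cube is present — its section is the full 22×8 rectangle; the cube at (-3, 14.5) is absent (z outside [13.5, 35.5]); the cylinder at (14, 6) is not intersected at this z (z outside [5.5, 28.5]); the r=12 cylinder at (3, 1) contributes a regular 32-gon of circumradius 12; Merging all regions: the regions partially overlap (shared area 114.63 mm²), so overlapping operands fuse into one piece — 1 connected region; the cube at (-3, 3) is absent (z outside [12.5, 27.5]); Taking the first minus the rest: none of the subtracted shapes is present at this height, so that combined region is unchanged — 1 connected region. Overall, the cross-section is a single solid region. The nearest boundary edge runs (7.59, 12.09)→(9.67, 10.98); distance from the point to it = 0.29 mm. The point is inside the cross-section, 0.29 mm from the nearest boundary — within the 0.8 mm shell band (2 × 0.4).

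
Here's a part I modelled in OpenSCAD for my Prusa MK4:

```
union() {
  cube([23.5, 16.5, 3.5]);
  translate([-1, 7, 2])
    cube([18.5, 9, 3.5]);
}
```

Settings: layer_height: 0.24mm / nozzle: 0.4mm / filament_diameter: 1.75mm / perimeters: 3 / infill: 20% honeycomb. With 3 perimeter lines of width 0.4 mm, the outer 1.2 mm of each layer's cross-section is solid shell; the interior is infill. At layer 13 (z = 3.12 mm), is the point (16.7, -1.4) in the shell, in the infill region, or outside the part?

outside

At z = 3.12 mm: the 23.5×16.5 cube contributes its full rectangle; the cube at (-1, 7) (footprint 18.5×9) is included at this height; Taking the union: the regions partially overlap (shared area 157.50 mm²), so overlapping operands fuse into one piece — 1 connected region. Overall, the cross-section is a single solid region. The nearest boundary edge runs (23.50, 0.00)→(0.00, 0.00); distance from the point to it = 1.40 mm. The point is not inside any of the regions above, so it lies outside the cross-section (1.40 mm from the nearest boundary).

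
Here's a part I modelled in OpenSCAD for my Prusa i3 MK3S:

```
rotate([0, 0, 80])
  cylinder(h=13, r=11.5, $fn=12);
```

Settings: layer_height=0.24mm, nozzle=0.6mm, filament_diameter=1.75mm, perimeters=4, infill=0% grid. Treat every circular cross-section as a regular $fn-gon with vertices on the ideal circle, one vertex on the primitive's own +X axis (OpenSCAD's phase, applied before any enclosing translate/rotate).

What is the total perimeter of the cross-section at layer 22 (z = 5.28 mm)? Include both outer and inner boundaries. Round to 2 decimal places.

At z = 5.28 mm: the cylinder: section is a regular 12-gon, circumradius r=11.5 (perimeter = 2·12·11.500·sin(180°/12) = 71.43 mm); (rotated 80° about Z; rotation is an isometry so areas/perimeters/island counts are preserved). Overall, the cross-section is a single solid region. Total boundary length (outer) = 71.43 mm.

71.43 mm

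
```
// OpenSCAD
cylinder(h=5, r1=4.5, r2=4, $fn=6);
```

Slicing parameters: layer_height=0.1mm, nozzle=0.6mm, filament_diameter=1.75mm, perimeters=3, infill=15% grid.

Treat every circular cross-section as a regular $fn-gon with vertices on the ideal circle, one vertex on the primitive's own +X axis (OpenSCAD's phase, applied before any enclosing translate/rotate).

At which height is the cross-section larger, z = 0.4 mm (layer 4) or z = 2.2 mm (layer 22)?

layer 4 (z = 0.4 mm)

Layer 4 (z = 0.4): the cone contributes a regular 6-gon of circumradius 4.460 (interpolated between r1=4.5 and r2=4 at t=0.080) (area = (6/2)·4.460²·sin(360°/6) = 51.68 mm²). So its area = 51.68 mm². Layer 22 (z = 2.2): the cone (r1=4.5→r2=4) has section circumradius 4.280 here — a regular 6-gon (area = (6/2)·4.280²·sin(360°/6) = 47.59 mm²). So its area = 47.59 mm². Layer 4 is larger (51.68 vs 47.59 mm²).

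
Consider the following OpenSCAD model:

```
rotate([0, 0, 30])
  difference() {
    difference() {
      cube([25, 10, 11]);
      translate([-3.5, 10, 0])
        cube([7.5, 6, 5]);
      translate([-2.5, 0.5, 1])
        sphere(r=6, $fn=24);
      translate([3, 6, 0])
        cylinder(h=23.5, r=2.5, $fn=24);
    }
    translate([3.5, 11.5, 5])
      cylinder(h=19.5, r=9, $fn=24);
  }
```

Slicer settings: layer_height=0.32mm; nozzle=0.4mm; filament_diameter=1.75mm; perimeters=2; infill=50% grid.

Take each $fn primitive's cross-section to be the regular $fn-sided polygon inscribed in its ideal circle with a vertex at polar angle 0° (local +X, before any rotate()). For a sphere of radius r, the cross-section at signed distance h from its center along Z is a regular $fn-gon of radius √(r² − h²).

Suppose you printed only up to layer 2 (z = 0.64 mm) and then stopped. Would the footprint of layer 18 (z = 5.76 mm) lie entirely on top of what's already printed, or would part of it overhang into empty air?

part overhangs

Compare the two slices. At z = 0.64: the cube (footprint 25×10) is included at this height (area 250.00 mm²); the cube at (-3.5, 10) is present — its section is the full 7.5×6 rectangle (area 45.00 mm²); the r=6 sphere at (-2.5, 0.5) slices to a regular 24-gon of circumradius 5.989 (√(r²−h²) with h=0.36 from center) (area = (24/2)·5.989²·sin(360°/24) = 111.41 mm²); the r=2.5 cylinder at (3, 6) gives a regular 24-gon of circumradius 2.5 (constant along its height) (area = (24/2)·2.500²·sin(360°/24) = 19.41 mm²); After the difference (first − rest): starting from the 25×10 cube (250.00 mm²), the 7.5×6 cube at (-3.5, 10) misses the remaining region (no effect); the r=6 sphere at (-2.5, 0.5) partially overlaps it — only the 15.15 mm² overlap (of its 111.41 mm²) is removed, clipping the outline; the r=2.5 cylinder at (3, 6) partially overlaps it — only the 18.10 mm² overlap (of its 19.41 mm²) is removed, clipping the outline — area = 216.76 mm²; the cylinder at (3.5, 11.5) is absent (z outside [5, 24.5]); After the difference (first − rest): none of the subtracted shapes is present at this height, so the result so far is unchanged — area = 216.76 mm²; (rotated 30° about Z; rotation is an isometry so areas/perimeters/island counts are preserved). At z = 5.76: the 25×10 cube contributes its full rectangle (area 250.00 mm²); the cube at (-3.5, 10) is not intersected at this z (z outside [0, 5]); the r=6 sphere at (-2.5, 0.5) slices to a regular 24-gon of circumradius 3.653 (√(r²−h²) with h=4.76 from center) (area = (24/2)·3.653²·sin(360°/24) = 41.44 mm²); the r=2.5 cylinder at (3, 6) contributes a regular 24-gon of circumradius 2.5 (area = (24/2)·2.500²·sin(360°/24) = 19.41 mm²); Taking the first minus the rest: starting from the 25×10 cube (250.00 mm²), the r=6 sphere at (-2.5, 0.5) partially overlaps it — only the 2.62 mm² overlap (of its 41.44 mm²) is removed, clipping the outline; the r=2.5 cylinder at (3, 6) lies wholly inside it (removes its full 19.41 mm² and its 15.66 mm outline becomes a hole wall) — area = 227.97 mm²; the cylinder at (3.5, 11.5): section is a regular 24-gon, circumradius r=9 (area = (24/2)·9.000²·sin(360°/24) = 251.57 mm²); Taking the first minus the rest: starting from the result so far (227.97 mm²), the r=9 cylinder at (3.5, 11.5) partially overlaps it — only the 55.38 mm² overlap (of its 251.57 mm²) is removed, clipping the outline — area = 172.59 mm²; (whole slice rotated 30° about Z — lengths, areas and connectivity unchanged). Checking containment: at z = 5.76 the cross-section extends beyond the z = 0.64 cross-section by about 6.78 mm².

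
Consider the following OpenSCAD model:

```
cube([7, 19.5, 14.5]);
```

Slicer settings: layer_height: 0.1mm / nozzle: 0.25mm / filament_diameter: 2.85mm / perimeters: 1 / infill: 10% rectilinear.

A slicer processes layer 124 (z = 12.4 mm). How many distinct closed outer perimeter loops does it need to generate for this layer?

1

At z = 12.4 mm: the cube is present — its section is the full 7×19.5 rectangle. The result has 1 disconnected region.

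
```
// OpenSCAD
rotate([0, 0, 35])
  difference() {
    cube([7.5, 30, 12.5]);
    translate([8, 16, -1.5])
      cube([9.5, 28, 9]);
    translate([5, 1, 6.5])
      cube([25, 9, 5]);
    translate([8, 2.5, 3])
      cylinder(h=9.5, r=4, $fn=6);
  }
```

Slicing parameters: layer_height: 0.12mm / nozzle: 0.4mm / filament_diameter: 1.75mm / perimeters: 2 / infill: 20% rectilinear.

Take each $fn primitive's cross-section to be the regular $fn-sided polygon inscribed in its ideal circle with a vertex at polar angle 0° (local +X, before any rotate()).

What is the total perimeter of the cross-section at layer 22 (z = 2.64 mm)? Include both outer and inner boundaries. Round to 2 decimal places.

75.00 mm

At z = 2.64 mm: the cube (footprint 7.5×30) is included at this height (perimeter 75.00 mm); the cube at (8, 16) is present — its section is the full 9.5×28 rectangle (perimeter 75.00 mm); the cube at (5, 1) does not reach this height (z outside [6.5, 11.5]); the cylinder at (8, 2.5) is absent (z outside [3, 12.5]); After the difference (first − rest): starting from the 7.5×30 cube, the 9.5×28 cube at (8, 16) misses the remaining region (no effect) — boundary = 75.00 mm; (rotated 35° about Z; rotation is an isometry so areas/perimeters/island counts are preserved). Overall, the cross-section is a single solid region. Total boundary length (outer) = 75.00 mm.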